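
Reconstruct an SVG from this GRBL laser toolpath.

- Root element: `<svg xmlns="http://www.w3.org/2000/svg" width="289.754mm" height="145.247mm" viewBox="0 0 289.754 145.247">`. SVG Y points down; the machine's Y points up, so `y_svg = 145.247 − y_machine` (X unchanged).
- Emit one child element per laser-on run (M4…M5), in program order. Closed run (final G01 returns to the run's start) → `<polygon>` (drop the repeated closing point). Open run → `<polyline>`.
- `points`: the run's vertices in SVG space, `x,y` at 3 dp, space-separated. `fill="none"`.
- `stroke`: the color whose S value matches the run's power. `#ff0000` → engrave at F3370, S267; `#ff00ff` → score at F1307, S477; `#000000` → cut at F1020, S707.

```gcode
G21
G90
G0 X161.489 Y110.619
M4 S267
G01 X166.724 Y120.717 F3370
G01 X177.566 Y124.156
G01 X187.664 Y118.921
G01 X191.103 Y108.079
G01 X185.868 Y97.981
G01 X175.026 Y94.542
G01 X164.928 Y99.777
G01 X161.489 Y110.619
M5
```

y_svg = 145.247 − y_m. Every run uses S267, so all elements get stroke `#ff0000` (engrave).

[1] closed run; points: 161.489,34.628 166.724,24.530 177.566,21.091 187.664,26.326 191.103,37.168 185.868,47.266 175.026,50.705 164.928,45.470

<svg xmlns="http://www.w3.org/2000/svg" width="289.754mm" height="145.247mm" viewBox="0 0 289.754 145.247">
  <polygon points="161.489,34.628 166.724,24.530 177.566,21.091 187.664,26.326 191.103,37.168 185.868,47.266 175.026,50.705 164.928,45.470" fill="none" stroke="#ff0000"/>
</svg>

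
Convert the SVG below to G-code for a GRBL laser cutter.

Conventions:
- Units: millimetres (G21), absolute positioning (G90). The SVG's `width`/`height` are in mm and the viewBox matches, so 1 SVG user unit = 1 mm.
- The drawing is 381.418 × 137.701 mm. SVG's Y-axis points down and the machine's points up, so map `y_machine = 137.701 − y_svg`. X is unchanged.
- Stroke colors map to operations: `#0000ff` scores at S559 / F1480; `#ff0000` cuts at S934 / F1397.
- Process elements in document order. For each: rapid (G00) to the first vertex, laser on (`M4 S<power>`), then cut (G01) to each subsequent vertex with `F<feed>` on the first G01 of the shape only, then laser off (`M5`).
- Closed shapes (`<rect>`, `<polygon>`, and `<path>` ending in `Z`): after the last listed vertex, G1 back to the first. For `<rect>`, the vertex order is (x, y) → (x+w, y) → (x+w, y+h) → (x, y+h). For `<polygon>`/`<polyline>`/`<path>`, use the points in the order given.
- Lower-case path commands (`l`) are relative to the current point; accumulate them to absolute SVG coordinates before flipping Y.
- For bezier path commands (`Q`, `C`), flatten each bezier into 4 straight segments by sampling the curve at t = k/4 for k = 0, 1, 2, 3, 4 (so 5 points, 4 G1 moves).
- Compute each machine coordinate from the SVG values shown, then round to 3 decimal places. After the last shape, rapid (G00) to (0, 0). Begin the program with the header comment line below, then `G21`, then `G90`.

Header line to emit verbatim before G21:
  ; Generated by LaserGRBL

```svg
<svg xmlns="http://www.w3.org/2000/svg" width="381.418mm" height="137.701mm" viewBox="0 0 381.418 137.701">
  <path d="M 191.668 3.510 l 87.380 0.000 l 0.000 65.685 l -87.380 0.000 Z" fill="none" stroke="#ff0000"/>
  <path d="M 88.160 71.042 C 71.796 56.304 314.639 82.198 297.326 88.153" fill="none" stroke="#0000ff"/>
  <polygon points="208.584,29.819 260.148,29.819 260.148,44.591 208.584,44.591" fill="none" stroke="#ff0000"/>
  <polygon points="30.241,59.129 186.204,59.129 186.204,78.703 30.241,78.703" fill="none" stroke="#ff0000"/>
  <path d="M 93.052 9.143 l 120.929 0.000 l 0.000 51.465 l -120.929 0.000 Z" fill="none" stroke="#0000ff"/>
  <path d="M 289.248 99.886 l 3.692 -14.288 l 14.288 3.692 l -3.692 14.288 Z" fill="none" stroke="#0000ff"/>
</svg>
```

Since the viewBox matches the mm dimensions, user units are millimetres directly. The only transform is the Y-flip y_m = 137.701 − y_svg.

Shape 1 is a rectangle drawn with `<path>`. Its stroke #ff0000 means cut at S934, F1397. After flipping Y the toolpath is (191.668,134.191) → (279.048,134.191) → (279.048,68.506) → (191.668,68.506) → (191.668,134.191), returning to the start.

Shape 2 is a cubic bezier drawn with `<path>`. Its stroke #0000ff means score at S559, F1480. After flipping Y the toolpath is (88.160,66.659) → (116.373,71.040) → (193.099,65.863) → (269.647,56.806) → (297.326,49.548).

Shape 3 is a rectangle drawn with `<polygon>`. Its stroke #ff0000 means cut at S934, F1397. After flipping Y the toolpath is (208.584,107.882) → (260.148,107.882) → (260.148,93.110) → (208.584,93.110) → (208.584,107.882), returning to the start.

Shape 4 is a rectangle drawn with `<polygon>`. Its stroke #ff0000 means cut at S934, F1397. After flipping Y the toolpath is (30.241,78.572) → (186.204,78.572) → (186.204,58.998) → (30.241,58.998) → (30.241,78.572), returning to the start.

Shape 5 is a rectangle drawn with `<path>`. Its stroke #0000ff means score at S559, F1480. After flipping Y the toolpath is (93.052,128.558) → (213.981,128.558) → (213.981,77.093) → (93.052,77.093) → (93.052,128.558), returning to the start.

Shape 6 is a regular polygon drawn with `<path>`. Its stroke #0000ff means score at S559, F1480. After flipping Y the toolpath is (289.248,37.815) → (292.940,52.103) → (307.228,48.411) → (303.536,34.123) → (289.248,37.815), returning to the start.

; Generated by LaserGRBL
G21
G90
G00 X191.668 Y134.191
M4 S934
G01 X279.048 Y134.191 F1397
G01 X279.048 Y68.506
G01 X191.668 Y68.506
G01 X191.668 Y134.191
M5
G00 X88.160 Y66.659
M4 S559
G01 X116.373 Y71.040 F1480
G01 X193.099 Y65.863
G01 X269.647 Y56.806
G01 X297.326 Y49.548
M5
G00 X208.584 Y107.882
M4 S934
G01 X260.148 Y107.882 F1397
G01 X260.148 Y93.110
G01 X208.584 Y93.110
G01 X208.584 Y107.882
M5
G00 X30.241 Y78.572
M4 S934
G01 X186.204 Y78.572 F1397
G01 X186.204 Y58.998
G01 X30.241 Y58.998
G01 X30.241 Y78.572
M5
G00 X93.052 Y128.558
M4 S559
G01 X213.981 Y128.558 F1480
G01 X213.981 Y77.093
G01 X93.052 Y77.093
G01 X93.052 Y128.558
M5
G00 X289.248 Y37.815
M4 S559
G01 X292.940 Y52.103 F1480
G01 X307.228 Y48.411
G01 X303.536 Y34.123
G01 X289.248 Y37.815
M5
G00 X0.000 Y0.000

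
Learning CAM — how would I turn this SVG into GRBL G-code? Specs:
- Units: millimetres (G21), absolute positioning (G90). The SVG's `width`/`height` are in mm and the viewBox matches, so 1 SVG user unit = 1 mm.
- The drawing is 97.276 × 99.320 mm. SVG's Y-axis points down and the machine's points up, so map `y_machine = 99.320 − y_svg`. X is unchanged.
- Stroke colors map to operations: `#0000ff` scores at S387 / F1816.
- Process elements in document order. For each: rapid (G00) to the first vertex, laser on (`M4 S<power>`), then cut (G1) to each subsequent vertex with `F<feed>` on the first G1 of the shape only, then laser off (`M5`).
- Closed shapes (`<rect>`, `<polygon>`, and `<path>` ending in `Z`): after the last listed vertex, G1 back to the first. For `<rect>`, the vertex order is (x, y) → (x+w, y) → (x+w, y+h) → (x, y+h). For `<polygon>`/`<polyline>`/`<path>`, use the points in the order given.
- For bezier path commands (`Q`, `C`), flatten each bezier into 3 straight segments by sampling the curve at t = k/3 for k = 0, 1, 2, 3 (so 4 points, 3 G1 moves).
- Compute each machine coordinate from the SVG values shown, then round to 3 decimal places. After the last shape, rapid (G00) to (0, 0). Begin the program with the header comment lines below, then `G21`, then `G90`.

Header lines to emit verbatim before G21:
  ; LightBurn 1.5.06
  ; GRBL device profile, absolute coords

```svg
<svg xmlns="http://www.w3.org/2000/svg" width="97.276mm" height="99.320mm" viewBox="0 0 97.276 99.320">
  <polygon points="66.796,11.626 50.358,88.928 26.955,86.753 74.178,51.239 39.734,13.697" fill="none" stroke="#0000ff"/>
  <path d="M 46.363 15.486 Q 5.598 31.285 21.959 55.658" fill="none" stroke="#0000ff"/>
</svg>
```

viewBox `0 0 97.276 99.320` with mm width/height → 1 unit = 1 mm. Flip: y_m = 99.320 − y_svg.

**Shape 1** — `<polygon>` closed polygon, stroke `#0000ff` → score (S387, F1816). Machine vertices: (66.796,87.694) → (50.358,10.392) → (26.955,12.567) → (74.178,48.081) → (39.734,85.623) → (66.796,87.694). Closed: final G1 returns to the first vertex.

**Shape 2** — `<path>` quadratic bezier, stroke `#0000ff` → score (S387, F1816). Control points (SVG): P0=(46.363,15.486), P1=(5.598,31.285), P2=(21.959,55.658); sampled at t=k/3. Machine vertices: (46.363,83.834) → (25.534,72.349) → (17.399,58.958) → (21.959,43.662). Open path.

; LightBurn 1.5.06
; GRBL device profile, absolute coords
G21
G90
G00 X66.796 Y87.694
M4 S387
G1 X50.358 Y10.392 F1816
G1 X26.955 Y12.567
G1 X74.178 Y48.081
G1 X39.734 Y85.623
G1 X66.796 Y87.694
M5
G00 X46.363 Y83.834
M4 S387
G1 X25.534 Y72.349 F1816
G1 X17.399 Y58.958
G1 X21.959 Y43.662
M5
G00 X0.000 Y0.000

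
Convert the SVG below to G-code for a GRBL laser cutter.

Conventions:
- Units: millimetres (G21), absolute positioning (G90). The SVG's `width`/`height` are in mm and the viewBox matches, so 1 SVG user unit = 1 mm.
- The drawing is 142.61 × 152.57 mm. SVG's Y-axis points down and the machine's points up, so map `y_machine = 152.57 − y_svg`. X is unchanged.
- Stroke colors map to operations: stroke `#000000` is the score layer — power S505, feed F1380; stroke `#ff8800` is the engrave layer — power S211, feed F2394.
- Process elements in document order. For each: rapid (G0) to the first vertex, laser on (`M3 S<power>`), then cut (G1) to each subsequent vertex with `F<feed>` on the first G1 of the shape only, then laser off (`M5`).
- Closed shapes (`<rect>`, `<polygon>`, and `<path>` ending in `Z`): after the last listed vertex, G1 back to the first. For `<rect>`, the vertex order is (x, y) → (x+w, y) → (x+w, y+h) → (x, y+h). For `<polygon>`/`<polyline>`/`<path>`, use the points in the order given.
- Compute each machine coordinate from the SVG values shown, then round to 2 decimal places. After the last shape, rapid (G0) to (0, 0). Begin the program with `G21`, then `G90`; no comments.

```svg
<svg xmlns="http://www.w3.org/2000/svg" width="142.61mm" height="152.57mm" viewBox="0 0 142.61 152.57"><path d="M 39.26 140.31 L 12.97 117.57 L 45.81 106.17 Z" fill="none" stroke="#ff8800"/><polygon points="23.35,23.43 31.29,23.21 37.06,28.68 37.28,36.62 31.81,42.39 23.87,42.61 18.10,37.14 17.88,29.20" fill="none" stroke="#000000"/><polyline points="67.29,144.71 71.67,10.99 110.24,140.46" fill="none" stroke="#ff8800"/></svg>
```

G21
G90
G0 X39.26 Y12.26
M3 S211
G1 X12.97 Y35.00 F2394
G1 X45.81 Y46.40
G1 X39.26 Y12.26
M5
G0 X23.35 Y129.14
M3 S505
G1 X31.29 Y129.36 F1380
G1 X37.06 Y123.89
G1 X37.28 Y115.95
G1 X31.81 Y110.18
G1 X23.87 Y109.96
G1 X18.10 Y115.43
G1 X17.88 Y123.37
G1 X23.35 Y129.14
M5
G0 X67.29 Y7.86
M3 S211
G1 X71.67 Y141.58 F2394
G1 X110.24 Y12.11
M5
G0 X0.00 Y0.00

viewBox `0 0 142.61 152.57` with mm width/height → 1 unit = 1 mm. Flip: y_m = 152.57 − y_svg.

**Shape 1** — `<path>` regular polygon, stroke `#ff8800` → engrave (S211, F2394). Machine vertices: (39.26,12.26) → (12.97,35.00) → (45.81,46.40) → (39.26,12.26). Closed: final G1 returns to the first vertex.

**Shape 2** — `<polygon>` regular polygon, stroke `#000000` → score (S505, F1380). Machine vertices: (23.35,129.14) → (31.29,129.36) → (37.06,123.89) → (37.28,115.95) → (31.81,110.18) → (23.87,109.96) → (18.10,115.43) → (17.88,123.37) → (23.35,129.14). Closed: final G1 returns to the first vertex.

**Shape 3** — `<polyline>` open polyline, stroke `#ff8800` → engrave (S211, F2394). Machine vertices: (67.29,7.86) → (71.67,141.58) → (110.24,12.11). Open path.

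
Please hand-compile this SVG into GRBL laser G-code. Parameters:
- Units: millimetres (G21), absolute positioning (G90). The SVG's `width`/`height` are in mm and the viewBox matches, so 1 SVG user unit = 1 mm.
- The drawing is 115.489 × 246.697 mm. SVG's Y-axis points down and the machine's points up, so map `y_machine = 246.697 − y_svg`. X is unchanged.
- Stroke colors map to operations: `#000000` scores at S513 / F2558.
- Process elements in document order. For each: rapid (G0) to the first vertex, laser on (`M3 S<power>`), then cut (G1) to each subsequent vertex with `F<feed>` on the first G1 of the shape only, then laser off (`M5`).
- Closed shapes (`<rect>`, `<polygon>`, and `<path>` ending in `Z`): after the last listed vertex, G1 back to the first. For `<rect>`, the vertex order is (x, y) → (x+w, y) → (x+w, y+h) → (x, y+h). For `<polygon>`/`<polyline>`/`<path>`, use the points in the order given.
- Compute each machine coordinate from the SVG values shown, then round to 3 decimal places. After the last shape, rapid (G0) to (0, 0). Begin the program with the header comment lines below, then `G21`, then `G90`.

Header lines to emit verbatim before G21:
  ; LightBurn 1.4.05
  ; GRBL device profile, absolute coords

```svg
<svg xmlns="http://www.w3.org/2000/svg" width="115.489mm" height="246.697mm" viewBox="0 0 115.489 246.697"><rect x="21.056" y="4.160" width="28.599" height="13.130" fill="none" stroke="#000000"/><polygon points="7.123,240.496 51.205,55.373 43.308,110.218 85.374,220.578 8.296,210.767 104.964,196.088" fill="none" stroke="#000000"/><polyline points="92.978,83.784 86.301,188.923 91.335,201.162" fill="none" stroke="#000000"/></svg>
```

Since the viewBox matches the mm dimensions, user units are millimetres directly. The only transform is the Y-flip y_m = 246.697 − y_svg.

Shape 1 is a rectangle drawn with `<rect>`. Its stroke #000000 means score at S513, F2558. After flipping Y the toolpath is (21.056,242.537) → (49.655,242.537) → (49.655,229.407) → (21.056,229.407) → (21.056,242.537), returning to the start.

Shape 2 is a closed polygon drawn with `<polygon>`. Its stroke #000000 means score at S513, F2558. After flipping Y the toolpath is (7.123,6.201) → (51.205,191.324) → (43.308,136.479) → (85.374,26.119) → (8.296,35.930) → (104.964,50.609) → (7.123,6.201), returning to the start.

Shape 3 is a open polyline drawn with `<polyline>`. Its stroke #000000 means score at S513, F2558. After flipping Y the toolpath is (92.978,162.913) → (86.301,57.774) → (91.335,45.535).

; LightBurn 1.4.05
; GRBL device profile, absolute coords
G21
G90
G0 X21.056 Y242.537
M3 S513
G1 X49.655 Y242.537 F2558
G1 X49.655 Y229.407
G1 X21.056 Y229.407
G1 X21.056 Y242.537
M5
G0 X7.123 Y6.201
M3 S513
G1 X51.205 Y191.324 F2558
G1 X43.308 Y136.479
G1 X85.374 Y26.119
G1 X8.296 Y35.930
G1 X104.964 Y50.609
G1 X7.123 Y6.201
M5
G0 X92.978 Y162.913
M3 S513
G1 X86.301 Y57.774 F2558
G1 X91.335 Y45.535
M5
G0 X0.000 Y0.000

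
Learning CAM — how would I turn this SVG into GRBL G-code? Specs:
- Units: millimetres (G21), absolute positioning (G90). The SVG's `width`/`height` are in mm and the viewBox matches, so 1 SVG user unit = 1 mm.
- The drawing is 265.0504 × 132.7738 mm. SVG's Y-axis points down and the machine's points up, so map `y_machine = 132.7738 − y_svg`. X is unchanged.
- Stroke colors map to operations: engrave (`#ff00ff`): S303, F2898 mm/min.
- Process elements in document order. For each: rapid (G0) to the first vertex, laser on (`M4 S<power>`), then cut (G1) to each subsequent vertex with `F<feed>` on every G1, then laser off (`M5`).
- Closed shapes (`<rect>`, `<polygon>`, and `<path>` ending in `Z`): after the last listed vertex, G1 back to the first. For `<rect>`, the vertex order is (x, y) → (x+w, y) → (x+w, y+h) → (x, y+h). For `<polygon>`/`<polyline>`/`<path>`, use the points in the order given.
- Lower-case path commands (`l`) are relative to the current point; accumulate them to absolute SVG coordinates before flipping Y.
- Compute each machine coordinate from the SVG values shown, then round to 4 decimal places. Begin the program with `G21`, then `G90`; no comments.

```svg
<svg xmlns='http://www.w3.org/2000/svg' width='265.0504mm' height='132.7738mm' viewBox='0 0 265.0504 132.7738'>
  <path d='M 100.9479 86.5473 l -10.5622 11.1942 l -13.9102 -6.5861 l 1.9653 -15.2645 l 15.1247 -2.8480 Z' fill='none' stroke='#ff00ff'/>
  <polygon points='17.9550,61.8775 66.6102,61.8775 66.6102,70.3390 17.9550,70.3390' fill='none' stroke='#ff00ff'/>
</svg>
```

Since the viewBox matches the mm dimensions, user units are millimetres directly. The only transform is the Y-flip y_m = 132.7738 − y_svg.

Shape 1 is a regular polygon drawn with `<path>`. Its stroke #ff00ff means engrave at S303, F2898. After flipping Y the toolpath is (100.9479,46.2265) → (90.3857,35.0323) → (76.4755,41.6184) → (78.4408,56.8829) → (93.5655,59.7309) → (100.9479,46.2265), returning to the start.

Shape 2 is a rectangle drawn with `<polygon>`. Its stroke #ff00ff means engrave at S303, F2898. After flipping Y the toolpath is (17.9550,70.8963) → (66.6102,70.8963) → (66.6102,62.4348) → (17.9550,62.4348) → (17.9550,70.8963), returning to the start.

G21
G90
G0 X100.9479 Y46.2265
M4 S303
G1 X90.3857 Y35.0323 F2898
G1 X76.4755 Y41.6184 F2898
G1 X78.4408 Y56.8829 F2898
G1 X93.5655 Y59.7309 F2898
G1 X100.9479 Y46.2265 F2898
M5
G0 X17.9550 Y70.8963
M4 S303
G1 X66.6102 Y70.8963 F2898
G1 X66.6102 Y62.4348 F2898
G1 X17.9550 Y62.4348 F2898
G1 X17.9550 Y70.8963 F2898
M5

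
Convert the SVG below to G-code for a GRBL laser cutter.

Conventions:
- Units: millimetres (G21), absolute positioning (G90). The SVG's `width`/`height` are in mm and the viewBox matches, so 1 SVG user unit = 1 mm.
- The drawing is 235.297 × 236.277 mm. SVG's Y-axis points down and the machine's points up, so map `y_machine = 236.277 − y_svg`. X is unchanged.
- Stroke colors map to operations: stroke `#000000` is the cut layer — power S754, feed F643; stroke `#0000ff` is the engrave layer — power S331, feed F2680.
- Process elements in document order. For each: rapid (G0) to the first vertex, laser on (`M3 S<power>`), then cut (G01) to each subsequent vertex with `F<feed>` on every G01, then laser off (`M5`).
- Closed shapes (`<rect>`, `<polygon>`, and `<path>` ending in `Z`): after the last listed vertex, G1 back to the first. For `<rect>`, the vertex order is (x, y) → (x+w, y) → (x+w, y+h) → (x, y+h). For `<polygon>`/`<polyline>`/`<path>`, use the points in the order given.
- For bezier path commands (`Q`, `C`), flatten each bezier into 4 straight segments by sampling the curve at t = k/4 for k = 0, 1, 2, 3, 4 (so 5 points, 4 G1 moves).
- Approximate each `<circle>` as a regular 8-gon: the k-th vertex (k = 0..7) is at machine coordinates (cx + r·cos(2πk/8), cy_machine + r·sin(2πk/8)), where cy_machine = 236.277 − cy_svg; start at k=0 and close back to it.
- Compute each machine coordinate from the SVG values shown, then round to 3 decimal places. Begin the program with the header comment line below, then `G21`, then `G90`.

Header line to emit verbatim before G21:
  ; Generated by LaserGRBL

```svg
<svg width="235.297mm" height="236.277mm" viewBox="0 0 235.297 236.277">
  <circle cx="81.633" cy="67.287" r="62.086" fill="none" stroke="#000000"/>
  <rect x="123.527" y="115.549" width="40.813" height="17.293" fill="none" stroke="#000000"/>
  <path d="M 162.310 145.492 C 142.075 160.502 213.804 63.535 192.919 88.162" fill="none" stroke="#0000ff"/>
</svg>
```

Since the viewBox matches the mm dimensions, user units are millimetres directly. The only transform is the Y-flip y_m = 236.277 − y_svg.

Shape 1 is a circle drawn with `<circle>`. Its stroke #000000 means cut at S754, F643. After flipping Y the toolpath is (143.719,168.990) → (125.534,212.891) → (81.633,231.076) → (37.732,212.891) → (19.547,168.990) → (37.732,125.089) → (81.633,106.904) → (125.534,125.089) → (143.719,168.990), returning to the start.

Shape 2 is a rectangle drawn with `<rect>`. Its stroke #000000 means cut at S754, F643. After flipping Y the toolpath is (123.527,120.728) → (164.340,120.728) → (164.340,103.435) → (123.527,103.435) → (123.527,120.728), returning to the start.

Shape 3 is a cubic bezier drawn with `<path>`. Its stroke #0000ff means engrave at S331, F2680. After flipping Y the toolpath is (162.310,90.785) → (161.493,96.874) → (177.858,123.056) → (194.102,147.436) → (192.919,148.115).

; Generated by LaserGRBL
G21
G90
G0 X143.719 Y168.990
M3 S754
G01 X125.534 Y212.891 F643
G01 X81.633 Y231.076 F643
G01 X37.732 Y212.891 F643
G01 X19.547 Y168.990 F643
G01 X37.732 Y125.089 F643
G01 X81.633 Y106.904 F643
G01 X125.534 Y125.089 F643
G01 X143.719 Y168.990 F643
M5
G0 X123.527 Y120.728
M3 S754
G01 X164.340 Y120.728 F643
G01 X164.340 Y103.435 F643
G01 X123.527 Y103.435 F643
G01 X123.527 Y120.728 F643
M5
G0 X162.310 Y90.785
M3 S331
G01 X161.493 Y96.874 F2680
G01 X177.858 Y123.056 F2680
G01 X194.102 Y147.436 F2680
G01 X192.919 Y148.115 F2680
M5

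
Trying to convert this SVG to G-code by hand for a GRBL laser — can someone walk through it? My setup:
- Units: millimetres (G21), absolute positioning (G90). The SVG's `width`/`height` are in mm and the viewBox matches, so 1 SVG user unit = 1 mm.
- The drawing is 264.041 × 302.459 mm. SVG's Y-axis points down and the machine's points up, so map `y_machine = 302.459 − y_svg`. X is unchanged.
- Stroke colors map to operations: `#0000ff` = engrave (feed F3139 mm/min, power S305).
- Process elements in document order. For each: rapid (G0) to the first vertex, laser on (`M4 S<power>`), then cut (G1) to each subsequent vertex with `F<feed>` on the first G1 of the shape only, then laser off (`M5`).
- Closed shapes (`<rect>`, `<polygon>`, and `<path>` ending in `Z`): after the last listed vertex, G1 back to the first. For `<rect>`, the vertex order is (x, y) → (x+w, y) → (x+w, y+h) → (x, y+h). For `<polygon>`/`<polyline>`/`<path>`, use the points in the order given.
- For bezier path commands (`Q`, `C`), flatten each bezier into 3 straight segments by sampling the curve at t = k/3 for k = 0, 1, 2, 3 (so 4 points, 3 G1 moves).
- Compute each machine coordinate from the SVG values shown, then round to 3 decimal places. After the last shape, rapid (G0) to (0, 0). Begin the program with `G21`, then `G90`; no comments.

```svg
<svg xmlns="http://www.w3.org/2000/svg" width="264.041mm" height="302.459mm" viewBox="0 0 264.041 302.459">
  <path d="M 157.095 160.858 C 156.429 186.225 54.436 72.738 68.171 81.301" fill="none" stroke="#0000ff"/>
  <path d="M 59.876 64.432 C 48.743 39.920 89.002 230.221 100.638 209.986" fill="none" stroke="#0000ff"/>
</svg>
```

G21
G90
G0 X157.095 Y141.601
M4 S305
G1 X130.692 Y152.856 F3139
G1 X84.973 Y198.701
G1 X68.171 Y221.158
M5
G0 X59.876 Y238.027
M4 S305
G1 X62.910 Y206.688 F3139
G1 X82.425 Y126.663
G1 X100.638 Y92.473
M5
G0 X0.000 Y0.000

Since the viewBox matches the mm dimensions, user units are millimetres directly. The only transform is the Y-flip y_m = 302.459 − y_svg.

Shape 1 is a cubic bezier drawn with `<path>`. Its stroke #0000ff means engrave at S305, F3139. After flipping Y the toolpath is (157.095,141.601) → (130.692,152.856) → (84.973,198.701) → (68.171,221.158).

Shape 2 is a cubic bezier drawn with `<path>`. Its stroke #0000ff means engrave at S305, F3139. After flipping Y the toolpath is (59.876,238.027) → (62.910,206.688) → (82.425,126.663) → (100.638,92.473).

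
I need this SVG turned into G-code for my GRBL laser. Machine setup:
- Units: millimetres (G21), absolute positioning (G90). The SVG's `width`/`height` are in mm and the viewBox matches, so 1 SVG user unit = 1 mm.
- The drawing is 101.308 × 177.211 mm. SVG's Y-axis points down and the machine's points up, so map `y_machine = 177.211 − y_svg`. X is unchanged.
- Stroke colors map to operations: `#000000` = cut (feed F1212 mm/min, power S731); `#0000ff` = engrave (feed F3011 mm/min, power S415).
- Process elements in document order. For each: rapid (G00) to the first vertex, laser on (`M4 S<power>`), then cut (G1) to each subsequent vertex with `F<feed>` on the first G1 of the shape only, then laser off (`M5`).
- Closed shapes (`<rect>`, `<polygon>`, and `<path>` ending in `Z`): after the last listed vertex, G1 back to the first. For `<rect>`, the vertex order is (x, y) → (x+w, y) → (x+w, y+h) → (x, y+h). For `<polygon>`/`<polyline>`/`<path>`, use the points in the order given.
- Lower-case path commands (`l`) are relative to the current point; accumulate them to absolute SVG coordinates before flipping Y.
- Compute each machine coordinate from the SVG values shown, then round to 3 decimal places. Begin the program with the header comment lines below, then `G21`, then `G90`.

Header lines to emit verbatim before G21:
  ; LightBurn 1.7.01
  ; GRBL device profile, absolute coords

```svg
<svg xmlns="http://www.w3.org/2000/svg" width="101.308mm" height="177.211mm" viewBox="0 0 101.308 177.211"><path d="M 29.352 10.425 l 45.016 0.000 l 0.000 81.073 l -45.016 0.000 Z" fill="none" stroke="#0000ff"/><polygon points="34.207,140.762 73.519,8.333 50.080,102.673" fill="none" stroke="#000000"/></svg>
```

Since the viewBox matches the mm dimensions, user units are millimetres directly. The only transform is the Y-flip y_m = 177.211 − y_svg.

Shape 1 is a rectangle drawn with `<path>`. Its stroke #0000ff means engrave at S415, F3011. After flipping Y the toolpath is (29.352,166.786) → (74.368,166.786) → (74.368,85.713) → (29.352,85.713) → (29.352,166.786), returning to the start.

Shape 2 is a closed polygon drawn with `<polygon>`. Its stroke #000000 means cut at S731, F1212. After flipping Y the toolpath is (34.207,36.449) → (73.519,168.878) → (50.080,74.538) → (34.207,36.449), returning to the start.

; LightBurn 1.7.01
; GRBL device profile, absolute coords
G21
G90
G00 X29.352 Y166.786
M4 S415
G1 X74.368 Y166.786 F3011
G1 X74.368 Y85.713
G1 X29.352 Y85.713
G1 X29.352 Y166.786
M5
G00 X34.207 Y36.449
M4 S731
G1 X73.519 Y168.878 F1212
G1 X50.080 Y74.538
G1 X34.207 Y36.449
M5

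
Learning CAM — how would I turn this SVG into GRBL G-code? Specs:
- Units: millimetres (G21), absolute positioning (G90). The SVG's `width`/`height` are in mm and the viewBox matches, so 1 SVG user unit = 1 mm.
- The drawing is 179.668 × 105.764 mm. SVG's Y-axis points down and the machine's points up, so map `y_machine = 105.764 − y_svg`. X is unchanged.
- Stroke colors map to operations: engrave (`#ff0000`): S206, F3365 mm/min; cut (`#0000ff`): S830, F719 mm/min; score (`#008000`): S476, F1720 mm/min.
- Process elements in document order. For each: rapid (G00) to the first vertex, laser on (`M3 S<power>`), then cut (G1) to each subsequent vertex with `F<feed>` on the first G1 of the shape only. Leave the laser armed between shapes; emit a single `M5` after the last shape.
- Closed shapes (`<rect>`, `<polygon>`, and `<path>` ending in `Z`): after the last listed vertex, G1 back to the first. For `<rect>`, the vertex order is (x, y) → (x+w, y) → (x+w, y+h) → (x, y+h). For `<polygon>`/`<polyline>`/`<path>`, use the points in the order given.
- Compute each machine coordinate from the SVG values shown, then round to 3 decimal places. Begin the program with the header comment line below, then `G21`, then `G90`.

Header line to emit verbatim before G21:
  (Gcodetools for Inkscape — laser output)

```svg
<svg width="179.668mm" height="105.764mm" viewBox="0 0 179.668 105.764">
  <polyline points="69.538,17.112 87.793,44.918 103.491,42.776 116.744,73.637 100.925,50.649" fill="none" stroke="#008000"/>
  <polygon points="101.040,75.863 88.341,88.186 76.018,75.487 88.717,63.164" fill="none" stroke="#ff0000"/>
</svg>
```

1 u = 1 mm; y_m = 105.764 − y.

[1] `<polyline>` open polyline, #008000→score S476 F1720: (69.538,88.652) → (87.793,60.846) → (103.491,62.988) → (116.744,32.127) → (100.925,55.115)

[2] `<polygon>` regular polygon, #ff0000→engrave S206 F3365: (101.040,29.901) → (88.341,17.578) → (76.018,30.277) → (88.717,42.600) → (101.040,29.901) (closed)

(Gcodetools for Inkscape — laser output)
G21
G90
G00 X69.538 Y88.652
M3 S476
G1 X87.793 Y60.846 F1720
G1 X103.491 Y62.988
G1 X116.744 Y32.127
G1 X100.925 Y55.115
G00 X101.040 Y29.901
M3 S206
G1 X88.341 Y17.578 F3365
G1 X76.018 Y30.277
G1 X88.717 Y42.600
G1 X101.040 Y29.901
M5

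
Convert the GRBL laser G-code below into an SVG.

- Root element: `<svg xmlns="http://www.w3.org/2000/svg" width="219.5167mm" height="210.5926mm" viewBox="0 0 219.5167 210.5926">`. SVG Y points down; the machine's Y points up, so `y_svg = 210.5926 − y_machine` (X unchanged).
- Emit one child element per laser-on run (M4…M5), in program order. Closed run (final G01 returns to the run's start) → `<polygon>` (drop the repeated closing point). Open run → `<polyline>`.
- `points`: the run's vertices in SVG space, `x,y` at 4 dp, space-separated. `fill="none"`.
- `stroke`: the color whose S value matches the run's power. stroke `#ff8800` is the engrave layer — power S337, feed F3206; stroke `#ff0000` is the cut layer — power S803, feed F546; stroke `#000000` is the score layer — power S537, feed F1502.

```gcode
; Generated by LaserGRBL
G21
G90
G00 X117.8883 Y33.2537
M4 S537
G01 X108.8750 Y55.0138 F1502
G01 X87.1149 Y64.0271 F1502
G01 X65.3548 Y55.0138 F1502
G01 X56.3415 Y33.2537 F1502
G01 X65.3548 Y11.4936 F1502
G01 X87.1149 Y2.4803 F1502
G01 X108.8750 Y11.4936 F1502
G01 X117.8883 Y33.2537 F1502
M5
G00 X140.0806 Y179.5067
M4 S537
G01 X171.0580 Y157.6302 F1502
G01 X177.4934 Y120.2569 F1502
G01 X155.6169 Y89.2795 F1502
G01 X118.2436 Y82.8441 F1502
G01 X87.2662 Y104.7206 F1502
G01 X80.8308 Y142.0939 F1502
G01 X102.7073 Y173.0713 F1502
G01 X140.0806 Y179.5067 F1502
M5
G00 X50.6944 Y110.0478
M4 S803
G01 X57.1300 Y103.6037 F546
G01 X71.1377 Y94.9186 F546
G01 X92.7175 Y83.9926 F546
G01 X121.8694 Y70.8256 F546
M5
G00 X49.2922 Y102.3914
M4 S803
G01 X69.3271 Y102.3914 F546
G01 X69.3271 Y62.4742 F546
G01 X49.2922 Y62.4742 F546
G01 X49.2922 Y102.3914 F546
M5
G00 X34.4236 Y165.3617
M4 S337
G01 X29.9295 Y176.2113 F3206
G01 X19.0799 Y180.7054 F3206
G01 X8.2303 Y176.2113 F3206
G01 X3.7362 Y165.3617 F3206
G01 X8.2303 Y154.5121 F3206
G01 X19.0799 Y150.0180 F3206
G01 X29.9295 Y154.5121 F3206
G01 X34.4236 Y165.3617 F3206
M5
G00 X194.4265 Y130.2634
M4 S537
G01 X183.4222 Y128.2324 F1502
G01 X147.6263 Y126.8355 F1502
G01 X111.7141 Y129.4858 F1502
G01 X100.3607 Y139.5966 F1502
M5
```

y_svg = 210.5926 − y_m.

[1] S537→`#000000` (score); closed run; points: 117.8883,177.3389 108.8750,155.5788 87.1149,146.5655 65.3548,155.5788 56.3415,177.3389 65.3548,199.0990 87.1149,208.1123 108.8750,199.0990

[2] S537→`#000000` (score); closed run; points: 140.0806,31.0859 171.0580,52.9624 177.4934,90.3357 155.6169,121.3131 118.2436,127.7485 87.2662,105.8720 80.8308,68.4987 102.7073,37.5213

[3] S803→`#ff0000` (cut); open run; points: 50.6944,100.5448 57.1300,106.9889 71.1377,115.6740 92.7175,126.6000 121.8694,139.7670

[4] S803→`#ff0000` (cut); closed run; points: 49.2922,108.2012 69.3271,108.2012 69.3271,148.1184 49.2922,148.1184

[5] S337→`#ff8800` (engrave); closed run; points: 34.4236,45.2309 29.9295,34.3813 19.0799,29.8872 8.2303,34.3813 3.7362,45.2309 8.2303,56.0805 19.0799,60.5746 29.9295,56.0805

[6] S537→`#000000` (score); open run; points: 194.4265,80.3292 183.4222,82.3602 147.6263,83.7571 111.7141,81.1068 100.3607,70.9960

<svg xmlns="http://www.w3.org/2000/svg" width="219.5167mm" height="210.5926mm" viewBox="0 0 219.5167 210.5926">
  <polygon points="117.8883,177.3389 108.8750,155.5788 87.1149,146.5655 65.3548,155.5788 56.3415,177.3389 65.3548,199.0990 87.1149,208.1123 108.8750,199.0990" fill="none" stroke="#000000"/>
  <polygon points="140.0806,31.0859 171.0580,52.9624 177.4934,90.3357 155.6169,121.3131 118.2436,127.7485 87.2662,105.8720 80.8308,68.4987 102.7073,37.5213" fill="none" stroke="#000000"/>
  <polyline points="50.6944,100.5448 57.1300,106.9889 71.1377,115.6740 92.7175,126.6000 121.8694,139.7670" fill="none" stroke="#ff0000"/>
  <polygon points="49.2922,108.2012 69.3271,108.2012 69.3271,148.1184 49.2922,148.1184" fill="none" stroke="#ff0000"/>
  <polygon points="34.4236,45.2309 29.9295,34.3813 19.0799,29.8872 8.2303,34.3813 3.7362,45.2309 8.2303,56.0805 19.0799,60.5746 29.9295,56.0805" fill="none" stroke="#ff8800"/>
  <polyline points="194.4265,80.3292 183.4222,82.3602 147.6263,83.7571 111.7141,81.1068 100.3607,70.9960" fill="none" stroke="#000000"/>
</svg>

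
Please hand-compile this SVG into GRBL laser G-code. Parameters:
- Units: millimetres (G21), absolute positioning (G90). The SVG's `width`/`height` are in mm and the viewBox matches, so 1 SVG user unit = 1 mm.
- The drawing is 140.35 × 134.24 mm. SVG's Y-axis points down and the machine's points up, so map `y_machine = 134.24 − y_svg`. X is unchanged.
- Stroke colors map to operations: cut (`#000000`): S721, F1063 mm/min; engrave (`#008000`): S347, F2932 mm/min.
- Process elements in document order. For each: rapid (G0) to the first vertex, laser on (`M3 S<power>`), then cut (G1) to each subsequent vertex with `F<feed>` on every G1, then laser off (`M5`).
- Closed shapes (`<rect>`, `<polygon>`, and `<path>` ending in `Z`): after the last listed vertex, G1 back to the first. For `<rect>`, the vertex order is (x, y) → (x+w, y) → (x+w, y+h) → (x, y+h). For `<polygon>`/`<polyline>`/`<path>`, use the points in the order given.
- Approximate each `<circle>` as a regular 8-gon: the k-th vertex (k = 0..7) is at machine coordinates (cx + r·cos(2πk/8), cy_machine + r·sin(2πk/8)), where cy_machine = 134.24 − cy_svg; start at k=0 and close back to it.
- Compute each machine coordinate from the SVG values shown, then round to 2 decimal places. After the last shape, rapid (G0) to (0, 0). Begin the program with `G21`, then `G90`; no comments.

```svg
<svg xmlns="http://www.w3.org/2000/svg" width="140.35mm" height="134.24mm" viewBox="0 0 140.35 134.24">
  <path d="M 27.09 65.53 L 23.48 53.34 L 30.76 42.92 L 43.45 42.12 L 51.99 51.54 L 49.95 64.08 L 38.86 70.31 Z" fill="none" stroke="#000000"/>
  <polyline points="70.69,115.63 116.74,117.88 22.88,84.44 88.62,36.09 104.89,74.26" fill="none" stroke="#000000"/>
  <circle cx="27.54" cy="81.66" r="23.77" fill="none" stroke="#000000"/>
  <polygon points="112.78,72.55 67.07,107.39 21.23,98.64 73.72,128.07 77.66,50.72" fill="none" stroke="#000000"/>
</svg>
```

Since the viewBox matches the mm dimensions, user units are millimetres directly. The only transform is the Y-flip y_m = 134.24 − y_svg.

Shape 1 is a regular polygon drawn with `<path>`. Its stroke #000000 means cut at S721, F1063. After flipping Y the toolpath is (27.09,68.71) → (23.48,80.90) → (30.76,91.32) → (43.45,92.12) → (51.99,82.70) → (49.95,70.16) → (38.86,63.93) → (27.09,68.71), returning to the start.

Shape 2 is a open polyline drawn with `<polyline>`. Its stroke #000000 means cut at S721, F1063. After flipping Y the toolpath is (70.69,18.61) → (116.74,16.36) → (22.88,49.80) → (88.62,98.15) → (104.89,59.98).

Shape 3 is a circle drawn with `<circle>`. Its stroke #000000 means cut at S721, F1063. After flipping Y the toolpath is (51.31,52.58) → (44.35,69.39) → (27.54,76.35) → (10.73,69.39) → (3.77,52.58) → (10.73,35.77) → (27.54,28.81) → (44.35,35.77) → (51.31,52.58), returning to the start.

Shape 4 is a closed polygon drawn with `<polygon>`. Its stroke #000000 means cut at S721, F1063. After flipping Y the toolpath is (112.78,61.69) → (67.07,26.85) → (21.23,35.60) → (73.72,6.17) → (77.66,83.52) → (112.78,61.69), returning to the start.

G21
G90
G0 X27.09 Y68.71
M3 S721
G1 X23.48 Y80.90 F1063
G1 X30.76 Y91.32 F1063
G1 X43.45 Y92.12 F1063
G1 X51.99 Y82.70 F1063
G1 X49.95 Y70.16 F1063
G1 X38.86 Y63.93 F1063
G1 X27.09 Y68.71 F1063
M5
G0 X70.69 Y18.61
M3 S721
G1 X116.74 Y16.36 F1063
G1 X22.88 Y49.80 F1063
G1 X88.62 Y98.15 F1063
G1 X104.89 Y59.98 F1063
M5
G0 X51.31 Y52.58
M3 S721
G1 X44.35 Y69.39 F1063
G1 X27.54 Y76.35 F1063
G1 X10.73 Y69.39 F1063
G1 X3.77 Y52.58 F1063
G1 X10.73 Y35.77 F1063
G1 X27.54 Y28.81 F1063
G1 X44.35 Y35.77 F1063
G1 X51.31 Y52.58 F1063
M5
G0 X112.78 Y61.69
M3 S721
G1 X67.07 Y26.85 F1063
G1 X21.23 Y35.60 F1063
G1 X73.72 Y6.17 F1063
G1 X77.66 Y83.52 F1063
G1 X112.78 Y61.69 F1063
M5
G0 X0.00 Y0.00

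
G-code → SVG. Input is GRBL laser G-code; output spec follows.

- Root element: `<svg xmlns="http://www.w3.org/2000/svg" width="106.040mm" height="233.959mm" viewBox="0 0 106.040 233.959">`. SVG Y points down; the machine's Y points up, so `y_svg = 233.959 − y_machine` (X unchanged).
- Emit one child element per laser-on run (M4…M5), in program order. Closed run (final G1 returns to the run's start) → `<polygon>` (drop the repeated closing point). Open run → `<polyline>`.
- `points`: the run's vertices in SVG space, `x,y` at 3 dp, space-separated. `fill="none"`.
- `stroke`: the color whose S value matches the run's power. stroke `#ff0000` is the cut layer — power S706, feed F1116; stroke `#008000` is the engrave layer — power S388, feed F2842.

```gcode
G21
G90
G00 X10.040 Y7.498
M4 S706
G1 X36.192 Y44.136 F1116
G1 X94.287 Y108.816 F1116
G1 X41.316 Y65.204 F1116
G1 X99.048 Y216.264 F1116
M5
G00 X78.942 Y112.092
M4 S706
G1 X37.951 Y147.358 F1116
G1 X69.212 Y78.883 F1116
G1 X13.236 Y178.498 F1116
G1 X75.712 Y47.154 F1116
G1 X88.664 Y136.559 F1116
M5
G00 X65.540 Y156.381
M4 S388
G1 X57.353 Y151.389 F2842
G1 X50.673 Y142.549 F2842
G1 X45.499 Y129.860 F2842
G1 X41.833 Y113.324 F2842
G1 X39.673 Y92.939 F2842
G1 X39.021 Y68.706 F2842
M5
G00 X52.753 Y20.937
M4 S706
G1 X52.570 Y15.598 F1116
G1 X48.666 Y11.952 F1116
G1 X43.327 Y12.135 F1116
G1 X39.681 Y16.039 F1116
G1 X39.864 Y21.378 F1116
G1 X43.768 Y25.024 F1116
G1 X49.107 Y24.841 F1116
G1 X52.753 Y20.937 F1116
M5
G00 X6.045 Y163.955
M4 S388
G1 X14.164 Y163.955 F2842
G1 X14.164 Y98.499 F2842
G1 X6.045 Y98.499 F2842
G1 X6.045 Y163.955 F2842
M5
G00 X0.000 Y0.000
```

Machine Y-up, SVG Y-down with viewBox height 233.959, so y_svg = 233.959 − y_machine; X carries over.

Run 1: the run's S706 means `#ff0000` (cut). The run is open, so emit a `<polyline>` with points (Y-flipped): 10.040,226.461 36.192,189.823 94.287,125.143 41.316,168.755 99.048,17.695.

Run 2: power S706 maps to stroke `#ff0000` (cut). The run is open, so emit a `<polyline>` with points (Y-flipped): 78.942,121.867 37.951,86.601 69.212,155.076 13.236,55.461 75.712,186.805 88.664,97.400.

Run 3: the run's S388 means `#008000` (engrave). The run is open, so emit a `<polyline>` with points (Y-flipped): 65.540,77.578 57.353,82.570 50.673,91.410 45.499,104.099 41.833,120.635 39.673,141.020 39.021,165.253.

Run 4: S706 ⇒ cut layer `#ff0000`. The run returns to its start, so emit a `<polygon>` with points (Y-flipped): 52.753,213.022 52.570,218.361 48.666,222.007 43.327,221.824 39.681,217.920 39.864,212.581 43.768,208.935 49.107,209.118.

Run 5: the run's S388 means `#008000` (engrave). The run returns to its start, so emit a `<polygon>` with points (Y-flipped): 6.045,70.004 14.164,70.004 14.164,135.460 6.045,135.460.

<svg xmlns="http://www.w3.org/2000/svg" width="106.040mm" height="233.959mm" viewBox="0 0 106.040 233.959">
  <polyline points="10.040,226.461 36.192,189.823 94.287,125.143 41.316,168.755 99.048,17.695" fill="none" stroke="#ff0000"/>
  <polyline points="78.942,121.867 37.951,86.601 69.212,155.076 13.236,55.461 75.712,186.805 88.664,97.400" fill="none" stroke="#ff0000"/>
  <polyline points="65.540,77.578 57.353,82.570 50.673,91.410 45.499,104.099 41.833,120.635 39.673,141.020 39.021,165.253" fill="none" stroke="#008000"/>
  <polygon points="52.753,213.022 52.570,218.361 48.666,222.007 43.327,221.824 39.681,217.920 39.864,212.581 43.768,208.935 49.107,209.118" fill="none" stroke="#ff0000"/>
  <polygon points="6.045,70.004 14.164,70.004 14.164,135.460 6.045,135.460" fill="none" stroke="#008000"/>
</svg>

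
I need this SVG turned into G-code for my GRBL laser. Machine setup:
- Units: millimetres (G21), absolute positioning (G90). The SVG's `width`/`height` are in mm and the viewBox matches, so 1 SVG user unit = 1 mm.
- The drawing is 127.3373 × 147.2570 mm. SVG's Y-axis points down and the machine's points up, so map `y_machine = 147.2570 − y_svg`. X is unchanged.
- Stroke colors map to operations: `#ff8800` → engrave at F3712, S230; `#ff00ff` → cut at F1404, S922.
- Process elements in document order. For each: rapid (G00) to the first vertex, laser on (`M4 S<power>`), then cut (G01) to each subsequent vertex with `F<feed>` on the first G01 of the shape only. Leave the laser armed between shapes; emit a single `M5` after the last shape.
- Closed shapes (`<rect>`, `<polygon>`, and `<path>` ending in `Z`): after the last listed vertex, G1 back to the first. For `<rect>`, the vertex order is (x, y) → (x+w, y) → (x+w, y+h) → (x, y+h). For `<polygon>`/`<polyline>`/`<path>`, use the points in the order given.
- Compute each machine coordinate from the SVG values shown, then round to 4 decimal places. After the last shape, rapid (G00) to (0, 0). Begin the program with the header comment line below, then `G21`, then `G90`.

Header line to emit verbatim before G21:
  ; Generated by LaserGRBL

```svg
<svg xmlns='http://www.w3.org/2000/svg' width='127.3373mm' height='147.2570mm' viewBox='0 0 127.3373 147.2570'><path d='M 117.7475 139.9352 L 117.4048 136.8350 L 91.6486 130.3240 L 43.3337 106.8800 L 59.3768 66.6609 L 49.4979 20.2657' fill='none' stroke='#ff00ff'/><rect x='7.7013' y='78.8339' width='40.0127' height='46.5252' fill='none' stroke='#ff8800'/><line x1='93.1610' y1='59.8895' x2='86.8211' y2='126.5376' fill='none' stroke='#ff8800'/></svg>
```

; Generated by LaserGRBL
G21
G90
G00 X117.7475 Y7.3218
M4 S922
G01 X117.4048 Y10.4220 F1404
G01 X91.6486 Y16.9330
G01 X43.3337 Y40.3770
G01 X59.3768 Y80.5961
G01 X49.4979 Y126.9913
G00 X7.7013 Y68.4231
M4 S230
G01 X47.7140 Y68.4231 F3712
G01 X47.7140 Y21.8979
G01 X7.7013 Y21.8979
G01 X7.7013 Y68.4231
G00 X93.1610 Y87.3675
M4 S230
G01 X86.8211 Y20.7194 F3712
M5
G00 X0.0000 Y0.0000

1 u = 1 mm; y_m = 147.2570 − y.

[1] `<path>` open polyline, #ff00ff→cut S922 F1404: (117.7475,7.3218) → (117.4048,10.4220) → (91.6486,16.9330) → (43.3337,40.3770) → (59.3768,80.5961) → (49.4979,126.9913)

[2] `<rect>` rectangle, #ff8800→engrave S230 F3712: (7.7013,68.4231) → (47.7140,68.4231) → (47.7140,21.8979) → (7.7013,21.8979) → (7.7013,68.4231) (closed)

[3] `<line>` line segment, #ff8800→engrave S230 F3712: (93.1610,87.3675) → (86.8211,20.7194)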